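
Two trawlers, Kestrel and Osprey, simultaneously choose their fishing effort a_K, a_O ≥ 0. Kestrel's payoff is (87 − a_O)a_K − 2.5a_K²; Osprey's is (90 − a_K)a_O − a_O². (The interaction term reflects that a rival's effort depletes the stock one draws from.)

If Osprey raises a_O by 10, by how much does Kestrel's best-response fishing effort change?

Expanding Kestrel's payoff: 87a_K − a_Oa_K − 2.5a_K².
∂π/∂a_K = 87 − a_O − 5a_K = 0, so a_K = 17.4 − 0.2a_O.
The reaction-function slope is −0.2, so a 10-unit rise in a_O moves a_K by −0.2 × 10 = −2. Kestrel's best response falls — the actions are strategic substitutes.

-2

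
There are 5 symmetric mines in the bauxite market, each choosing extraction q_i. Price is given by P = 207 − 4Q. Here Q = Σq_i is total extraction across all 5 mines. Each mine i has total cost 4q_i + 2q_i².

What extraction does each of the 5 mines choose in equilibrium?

A representative mine's profit is π_i = q_i(207 − 4Q) − 4q_i − 2q_i², with Q = q_i + Σ_{j≠i} q_j.
First-order condition: 203 − 12q_i − 4Σ_{j≠i} q_j = 0.
In a symmetric equilibrium every mine chooses the same q, so Σ_{j≠i} q_j = 4q. The condition becomes 203 − 28q = 0, giving q = 203/28 = 7.25.

7.25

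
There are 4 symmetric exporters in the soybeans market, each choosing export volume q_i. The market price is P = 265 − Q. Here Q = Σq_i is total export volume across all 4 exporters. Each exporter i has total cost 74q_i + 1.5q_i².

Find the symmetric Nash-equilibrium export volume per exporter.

23.875

A representative exporter's profit is π_i = q_i(265 − Q) − 74q_i − 1.5q_i², with Q = q_i + Σ_{j≠i} q_j.
First-order condition: 191 − 5q_i − Σ_{j≠i} q_j = 0.
Imposing symmetry (q_j = q for all j) turns Σ_{j≠i} q_j into 3q, so 191 = 8q and q = 23.875.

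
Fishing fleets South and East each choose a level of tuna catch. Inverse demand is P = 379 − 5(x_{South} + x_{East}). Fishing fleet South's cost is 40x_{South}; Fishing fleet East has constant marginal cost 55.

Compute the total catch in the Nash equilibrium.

Fishing fleet South's profit: π = x_{South}(379 − 5(x_{South} + x_{East})) − 40x_{South}.
∂π/∂x_{South} = 339 − 10x_{South} − 5x_{East} = 0, so x_{South} = 33.9 − 0.5x_{East}.
By the same steps for East: x_{East} = 32.4 − 0.5x_{South}.
Solving the two reaction functions simultaneously: (1 − (−0.5)(−0.5))x_{South} = 33.9 − 0.5·32.4, so 0.75x_{South} = 17.7 and x_{South} = 23.6.
Then x_{East} = 32.4 − 0.5·23.6 = 20.6.
Total catch: 23.6 + 20.6 = 44.2.

44.2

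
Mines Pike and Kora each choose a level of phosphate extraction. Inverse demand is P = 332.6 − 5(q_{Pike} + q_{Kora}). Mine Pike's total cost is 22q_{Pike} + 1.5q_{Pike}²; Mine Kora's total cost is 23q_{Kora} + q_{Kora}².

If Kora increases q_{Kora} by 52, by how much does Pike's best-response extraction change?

-20

Mine Pike's profit: π = q_{Pike}(332.6 − 5(q_{Pike} + q_{Kora})) − 22q_{Pike} − 1.5q_{Pike}².
∂π/∂q_{Pike} = 310.6 − 13q_{Pike} − 5q_{Kora} = 0, so q_{Pike} = 1553/65 − (5/13)q_{Kora}.
The reaction-function slope is −5/13, so a 52-unit rise in q_{Kora} moves q_{Pike} by −5/13 × 52 = −20. Pike's best response falls — the actions are strategic substitutes.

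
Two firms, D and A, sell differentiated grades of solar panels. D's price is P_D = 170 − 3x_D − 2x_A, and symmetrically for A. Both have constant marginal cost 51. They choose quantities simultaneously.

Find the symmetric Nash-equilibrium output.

14.875

Firm D's profit: π = x_D(170 − 3x_D − 2x_A) − 51x_D.
∂π/∂x_D = 119 − 6x_D − 2x_A = 0 ⇒ x_D = 119/6 − (1/3)x_A.
By symmetry x_A = x_D; substituting into the reaction function, (4/3)x_D = 119/6 and x_D = 14.875.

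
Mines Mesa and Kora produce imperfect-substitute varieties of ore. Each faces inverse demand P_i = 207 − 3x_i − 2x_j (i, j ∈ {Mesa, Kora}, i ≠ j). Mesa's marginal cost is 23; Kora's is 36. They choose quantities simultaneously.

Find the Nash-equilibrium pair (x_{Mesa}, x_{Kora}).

23.8125, 20.5625

Mine Mesa's profit: π = x_{Mesa}(207 − 3x_{Mesa} − 2x_{Kora}) − 23x_{Mesa}.
∂π/∂x_{Mesa} = 184 − 6x_{Mesa} − 2x_{Kora} = 0 ⇒ x_{Mesa} = 92/3 − (1/3)x_{Kora}.
Similarly x_{Kora} = 28.5 − (1/3)x_{Mesa}.
Solving the two reaction functions simultaneously: (1 − (−1/3)(−1/3))x_{Mesa} = 92/3 − (1/3)·28.5, so (8/9)x_{Mesa} = 127/6 and x_{Mesa} = 23.8125.
Then x_{Kora} = 28.5 − (1/3)·23.8125 = 20.5625.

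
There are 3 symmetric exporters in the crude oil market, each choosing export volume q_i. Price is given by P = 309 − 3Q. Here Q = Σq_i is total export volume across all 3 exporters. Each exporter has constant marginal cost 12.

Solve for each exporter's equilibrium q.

24.75

A representative exporter's profit is π_i = q_i(309 − 3Q) − 12q_i, with Q = q_i + Σ_{j≠i} q_j.
First-order condition: 297 − 6q_i − 3Σ_{j≠i} q_j = 0.
Imposing symmetry (q_j = q for all j) turns Σ_{j≠i} q_j into 2q, so 297 = 12q and q = 24.75.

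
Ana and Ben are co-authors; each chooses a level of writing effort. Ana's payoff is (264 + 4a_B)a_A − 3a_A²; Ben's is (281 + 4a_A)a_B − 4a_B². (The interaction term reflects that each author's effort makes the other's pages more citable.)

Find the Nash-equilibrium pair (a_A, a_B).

101.125, 85.6875

Expanding Ana's payoff: 264a_A + 4a_Ba_A − 3a_A².
∂π/∂a_A = 264 + 4a_B − 6a_A = 0, so a_A = 44 + (2/3)a_B.
Likewise for Ben: a_B = 35.125 + 0.5a_A.
Substituting the second reaction function into the first: a_A = 44 + (2/3)(35.125 + 0.5a_A), which gives (2/3)a_A = 809/12 ⇒ a_A = 101.125.
Then a_B = 35.125 + 0.5·101.125 = 85.6875.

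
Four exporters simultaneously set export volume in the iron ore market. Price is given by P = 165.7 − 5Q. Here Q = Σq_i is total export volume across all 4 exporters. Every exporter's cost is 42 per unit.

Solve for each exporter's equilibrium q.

4.948

A representative exporter's profit is π_i = q_i(165.7 − 5Q) − 42q_i, with Q = q_i + Σ_{j≠i} q_j.
First-order condition: 123.7 − 10q_i − 5Σ_{j≠i} q_j = 0.
In a symmetric equilibrium every exporter chooses the same q, so Σ_{j≠i} q_j = 3q. The condition becomes 123.7 − 25q = 0, giving q = 123.7/25 = 4.948.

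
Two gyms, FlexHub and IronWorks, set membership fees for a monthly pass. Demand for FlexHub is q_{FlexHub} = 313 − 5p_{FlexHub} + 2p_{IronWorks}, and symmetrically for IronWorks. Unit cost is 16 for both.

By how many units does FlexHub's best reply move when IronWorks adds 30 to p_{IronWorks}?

6

FlexHub's profit: π = (p_{FlexHub} − 16)(313 − 5p_{FlexHub} + 2p_{IronWorks}).
∂π/∂p_{FlexHub} = 393 − 10p_{FlexHub} + 2p_{IronWorks} = 0 ⇒ p_{FlexHub} = 39.3 + 0.2p_{IronWorks}.
The reaction-function slope is 0.2, so a 30-unit rise in p_{IronWorks} moves p_{FlexHub} by 0.2 × 30 = 6. FlexHub's best response rises — the actions are strategic complements.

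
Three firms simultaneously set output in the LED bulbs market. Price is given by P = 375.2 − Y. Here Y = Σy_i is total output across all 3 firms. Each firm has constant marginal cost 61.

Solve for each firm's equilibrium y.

78.55

A representative firm's profit is π_i = y_i(375.2 − Y) − 61y_i, with Y = y_i + Σ_{j≠i} y_j.
First-order condition: 314.2 − 2y_i − Σ_{j≠i} y_j = 0.
In a symmetric equilibrium every firm chooses the same y, so Σ_{j≠i} y_j = 2y. The condition becomes 314.2 − 4y = 0, giving y = 314.2/4 = 78.55.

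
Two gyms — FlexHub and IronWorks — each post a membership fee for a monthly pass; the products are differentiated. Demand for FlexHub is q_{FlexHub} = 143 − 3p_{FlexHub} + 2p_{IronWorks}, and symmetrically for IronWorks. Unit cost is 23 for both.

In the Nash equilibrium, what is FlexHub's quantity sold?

FlexHub's profit: π = (p_{FlexHub} − 23)(143 − 3p_{FlexHub} + 2p_{IronWorks}).
∂π/∂p_{FlexHub} = 212 − 6p_{FlexHub} + 2p_{IronWorks} = 0 ⇒ p_{FlexHub} = 106/3 + (1/3)p_{IronWorks}.
By symmetry p_{IronWorks} = p_{FlexHub}; substituting into the reaction function, (2/3)p_{FlexHub} = 106/3 and p_{FlexHub} = 53.
q_{FlexHub} = 143 − 3·53 + 2·53 = 90.

90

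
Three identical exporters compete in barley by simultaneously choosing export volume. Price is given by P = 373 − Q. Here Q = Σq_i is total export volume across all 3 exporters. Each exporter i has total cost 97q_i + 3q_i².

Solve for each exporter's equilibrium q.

A representative exporter's profit is π_i = q_i(373 − Q) − 97q_i − 3q_i², with Q = q_i + Σ_{j≠i} q_j.
First-order condition: 276 − 8q_i − Σ_{j≠i} q_j = 0.
With identical exporters, set every q_j = q: then 276 − 8q − 2q = 0, i.e. q = 276/10 = 27.6.

27.6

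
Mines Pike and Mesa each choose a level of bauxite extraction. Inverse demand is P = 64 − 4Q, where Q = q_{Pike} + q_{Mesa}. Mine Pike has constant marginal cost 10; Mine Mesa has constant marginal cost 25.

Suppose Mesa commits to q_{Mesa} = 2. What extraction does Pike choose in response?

5.75

Mine Pike's profit: π = q_{Pike}(64 − 4(q_{Pike} + q_{Mesa})) − 10q_{Pike}.
∂π/∂q_{Pike} = 54 − 8q_{Pike} − 4q_{Mesa} = 0, so q_{Pike} = 6.75 − 0.5q_{Mesa}.
At q_{Mesa} = 2: q_{Pike} = 6.75 − 0.5·2 = 5.75.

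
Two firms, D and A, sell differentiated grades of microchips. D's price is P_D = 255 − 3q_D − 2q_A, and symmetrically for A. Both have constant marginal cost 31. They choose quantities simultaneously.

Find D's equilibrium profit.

2352

Firm D's profit: π = q_D(255 − 3q_D − 2q_A) − 31q_D.
∂π/∂q_D = 224 − 6q_D − 2q_A = 0 ⇒ q_D = 112/3 − (1/3)q_A.
Setting q_D = q_A in the reaction function: q_D = 112/3 − (1/3)q_D, so q_D = (112/3) / (4/3) = 28.
P_D = 255 − 3·28 − 2·28 = 115.
Profit = (115 − 31)·28 = 2352.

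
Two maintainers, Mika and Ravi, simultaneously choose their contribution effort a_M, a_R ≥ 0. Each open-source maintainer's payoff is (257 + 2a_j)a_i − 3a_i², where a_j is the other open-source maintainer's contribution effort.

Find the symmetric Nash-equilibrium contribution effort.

64.25

Mika's payoff is (257 + 2a_R)a_M − 3a_M².
∂π/∂a_M = 257 + 2a_R − 6a_M = 0, so a_M = 257/6 + (1/3)a_R.
By symmetry a_R = a_M; substituting into the reaction function, (2/3)a_M = 257/6 and a_M = 64.25.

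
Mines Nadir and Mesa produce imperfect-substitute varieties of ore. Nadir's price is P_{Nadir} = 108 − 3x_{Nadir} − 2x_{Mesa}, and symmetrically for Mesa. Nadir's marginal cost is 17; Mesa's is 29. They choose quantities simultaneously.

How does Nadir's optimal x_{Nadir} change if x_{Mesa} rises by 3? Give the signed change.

Mine Nadir's profit: π = x_{Nadir}(108 − 3x_{Nadir} − 2x_{Mesa}) − 17x_{Nadir}.
∂π/∂x_{Nadir} = 91 − 6x_{Nadir} − 2x_{Mesa} = 0 ⇒ x_{Nadir} = 91/6 − (1/3)x_{Mesa}.
The reaction-function slope is −1/3, so a 3-unit rise in x_{Mesa} moves x_{Nadir} by −1/3 × 3 = −1. Nadir's best response falls — the actions are strategic substitutes.

-1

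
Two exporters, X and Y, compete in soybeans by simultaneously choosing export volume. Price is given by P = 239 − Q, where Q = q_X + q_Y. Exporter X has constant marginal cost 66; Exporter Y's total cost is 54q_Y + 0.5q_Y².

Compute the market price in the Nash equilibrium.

132.8

Exporter X's profit: π = q_X(239 − (q_X + q_Y)) − 66q_X.
∂π/∂q_X = 173 − 2q_X − q_Y = 0, so q_X = 86.5 − 0.5q_Y.
For Y: ∂π/∂q_Y = 185 − 3q_Y − q_X = 0 ⇒ q_Y = 185/3 − (1/3)q_X.
Substituting the second reaction function into the first: q_X = 86.5 − 0.5(185/3 − (1/3)q_X), which gives (5/6)q_X = 167/3 ⇒ q_X = 66.8.
Then q_Y = 185/3 − (1/3)·66.8 = 39.4.
Equilibrium price: P = 239 − 106.2 = 132.8.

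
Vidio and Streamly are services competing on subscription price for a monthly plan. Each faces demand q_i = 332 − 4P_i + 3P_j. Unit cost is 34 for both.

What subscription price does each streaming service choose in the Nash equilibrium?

Vidio's profit: π = (P_{Vidio} − 34)(332 − 4P_{Vidio} + 3P_{Streamly}).
∂π/∂P_{Vidio} = 468 − 8P_{Vidio} + 3P_{Streamly} = 0 ⇒ P_{Vidio} = 58.5 + 0.375P_{Streamly}.
Setting P_{Vidio} = P_{Streamly} in the reaction function: P_{Vidio} = 58.5 + 0.375P_{Vidio}, so P_{Vidio} = 58.5 / 0.625 = 93.6.

93.6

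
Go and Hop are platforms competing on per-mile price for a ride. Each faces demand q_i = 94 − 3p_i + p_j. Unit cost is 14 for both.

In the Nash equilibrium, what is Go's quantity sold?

39.6

Go's profit: π = (p_{Go} − 14)(94 − 3p_{Go} + p_{Hop}).
∂π/∂p_{Go} = 136 − 6p_{Go} + p_{Hop} = 0 ⇒ p_{Go} = 68/3 + (1/6)p_{Hop}.
The game is symmetric, so in equilibrium p_{Hop} = p_{Go}: the reaction function gives (5/6)p_{Go} = 68/3, hence p_{Go} = 27.2.
q_{Go} = 94 − 3·27.2 + 27.2 = 39.6.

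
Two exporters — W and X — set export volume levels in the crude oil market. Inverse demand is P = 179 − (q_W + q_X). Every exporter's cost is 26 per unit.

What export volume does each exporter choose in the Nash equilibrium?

Exporter W's profit: π = q_W(179 − (q_W + q_X)) − 26q_W.
∂π/∂q_W = 153 − 2q_W − q_X = 0, so q_W = 76.5 − 0.5q_X.
Setting q_W = q_X in the reaction function: q_W = 76.5 − 0.5q_W, so q_W = 76.5 / 1.5 = 51.

51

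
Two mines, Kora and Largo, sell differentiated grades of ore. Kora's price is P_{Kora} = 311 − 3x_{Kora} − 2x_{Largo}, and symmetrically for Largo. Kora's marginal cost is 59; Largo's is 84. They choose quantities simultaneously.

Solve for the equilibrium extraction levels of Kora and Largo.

33.0625, 26.8125

Mine Kora's profit: π = x_{Kora}(311 − 3x_{Kora} − 2x_{Largo}) − 59x_{Kora}.
∂π/∂x_{Kora} = 252 − 6x_{Kora} − 2x_{Largo} = 0 ⇒ x_{Kora} = 42 − (1/3)x_{Largo}.
Similarly x_{Largo} = 227/6 − (1/3)x_{Kora}.
Plugging x_{Largo} into Kora's best response: x_{Kora} = 42 − (1/3)(227/6 − (1/3)x_{Kora}) ⇒ (8/9)x_{Kora} = 529/18, so x_{Kora} = 33.0625.
Then x_{Largo} = 227/6 − (1/3)·33.0625 = 26.8125.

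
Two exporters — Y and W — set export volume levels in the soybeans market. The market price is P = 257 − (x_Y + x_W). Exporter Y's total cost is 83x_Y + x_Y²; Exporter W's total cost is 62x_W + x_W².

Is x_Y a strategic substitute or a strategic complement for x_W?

strategic substitutes

Exporter Y's profit: π = x_Y(257 − (x_Y + x_W)) − 83x_Y − x_Y².
∂π/∂x_Y = 174 − 4x_Y − x_W = 0, so x_Y = 43.5 − 0.25x_W.
The best-response slope dx_Y/dx_W = −0.25 < 0: the reaction function is downward-sloping, so the choices are strategic substitutes.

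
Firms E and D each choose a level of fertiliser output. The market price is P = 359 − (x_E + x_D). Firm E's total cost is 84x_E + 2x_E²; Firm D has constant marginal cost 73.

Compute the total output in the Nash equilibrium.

155

Firm E's profit: π = x_E(359 − (x_E + x_D)) − 84x_E − 2x_E².
∂π/∂x_E = 275 − 6x_E − x_D = 0, so x_E = 275/6 − (1/6)x_D.
For D: ∂π/∂x_D = 286 − 2x_D − x_E = 0 ⇒ x_D = 143 − 0.5x_E.
Substituting the second reaction function into the first: x_E = 275/6 − (1/6)(143 − 0.5x_E), which gives (11/12)x_E = 22 ⇒ x_E = 24.
Then x_D = 143 − 0.5·24 = 131.
Total output: 24 + 131 = 155.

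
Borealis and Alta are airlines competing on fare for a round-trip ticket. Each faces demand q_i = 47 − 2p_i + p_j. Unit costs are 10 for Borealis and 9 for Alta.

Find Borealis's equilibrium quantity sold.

Borealis's profit: π = (p_{Borealis} − 10)(47 − 2p_{Borealis} + p_{Alta}).
∂π/∂p_{Borealis} = 67 − 4p_{Borealis} + p_{Alta} = 0 ⇒ p_{Borealis} = 16.75 + 0.25p_{Alta}.
Similarly p_{Alta} = 16.25 + 0.25p_{Borealis}.
Substituting the second reaction function into the first: p_{Borealis} = 16.75 + 0.25(16.25 + 0.25p_{Borealis}), which gives 0.9375p_{Borealis} = 20.8125 ⇒ p_{Borealis} = 22.2.
Then p_{Alta} = 16.25 + 0.25·22.2 = 21.8.
q_{Borealis} = 47 − 2·22.2 + 21.8 = 24.4.

24.4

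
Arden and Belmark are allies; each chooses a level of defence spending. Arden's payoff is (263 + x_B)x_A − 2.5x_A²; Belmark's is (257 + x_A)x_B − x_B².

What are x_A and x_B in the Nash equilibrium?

Expanding Arden's payoff: 263x_A + x_Bx_A − 2.5x_A².
∂π/∂x_A = 263 + x_B − 5x_A = 0, so x_A = 52.6 + 0.2x_B.
Likewise for Belmark: x_B = 128.5 + 0.5x_A.
Plugging x_B into Arden's best response: x_A = 52.6 + 0.2(128.5 + 0.5x_A) ⇒ 0.9x_A = 78.3, so x_A = 87.
Then x_B = 128.5 + 0.5·87 = 172.

87, 172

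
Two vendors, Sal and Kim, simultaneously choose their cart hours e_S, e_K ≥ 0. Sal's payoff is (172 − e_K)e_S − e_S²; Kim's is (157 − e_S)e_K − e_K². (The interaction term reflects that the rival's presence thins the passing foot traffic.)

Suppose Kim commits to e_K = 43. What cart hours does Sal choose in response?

Expanding Sal's payoff: 172e_S − e_Ke_S − e_S².
∂π/∂e_S = 172 − e_K − 2e_S = 0, so e_S = 86 − 0.5e_K.
At e_K = 43: e_S = 86 − 0.5·43 = 64.5.

64.5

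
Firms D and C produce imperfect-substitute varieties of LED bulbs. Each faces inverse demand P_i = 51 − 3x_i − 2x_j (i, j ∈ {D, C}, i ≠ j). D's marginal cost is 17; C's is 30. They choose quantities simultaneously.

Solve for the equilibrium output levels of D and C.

Firm D's profit: π = x_D(51 − 3x_D − 2x_C) − 17x_D.
∂π/∂x_D = 34 − 6x_D − 2x_C = 0 ⇒ x_D = 17/3 − (1/3)x_C.
Similarly x_C = 3.5 − (1/3)x_D.
Solving the two reaction functions simultaneously: (1 − (−1/3)(−1/3))x_D = 17/3 − (1/3)·3.5, so (8/9)x_D = 4.5 and x_D = 5.0625.
Then x_C = 3.5 − (1/3)·5.0625 = 1.8125.

5.0625, 1.8125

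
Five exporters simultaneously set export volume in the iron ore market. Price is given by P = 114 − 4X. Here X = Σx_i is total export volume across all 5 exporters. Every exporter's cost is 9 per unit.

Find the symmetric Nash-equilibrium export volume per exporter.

A representative exporter's profit is π_i = x_i(114 − 4X) − 9x_i, with X = x_i + Σ_{j≠i} x_j.
First-order condition: 105 − 8x_i − 4Σ_{j≠i} x_j = 0.
In a symmetric equilibrium every exporter chooses the same x, so Σ_{j≠i} x_j = 4x. The condition becomes 105 − 24x = 0, giving x = 105/24 = 4.375.

4.375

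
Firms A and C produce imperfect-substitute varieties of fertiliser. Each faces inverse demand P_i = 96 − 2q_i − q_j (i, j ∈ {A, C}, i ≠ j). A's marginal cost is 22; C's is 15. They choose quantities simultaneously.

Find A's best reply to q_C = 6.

Firm A's profit: π = q_A(96 − 2q_A − q_C) − 22q_A.
∂π/∂q_A = 74 − 4q_A − q_C = 0 ⇒ q_A = 18.5 − 0.25q_C.
At q_C = 6: q_A = 18.5 − 0.25·6 = 17.

17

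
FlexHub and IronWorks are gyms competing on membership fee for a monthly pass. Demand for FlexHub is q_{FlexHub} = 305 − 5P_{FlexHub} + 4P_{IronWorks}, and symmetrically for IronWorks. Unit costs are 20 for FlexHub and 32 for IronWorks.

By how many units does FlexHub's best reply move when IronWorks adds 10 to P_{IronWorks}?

FlexHub's profit: π = (P_{FlexHub} − 20)(305 − 5P_{FlexHub} + 4P_{IronWorks}).
∂π/∂P_{FlexHub} = 405 − 10P_{FlexHub} + 4P_{IronWorks} = 0 ⇒ P_{FlexHub} = 40.5 + 0.4P_{IronWorks}.
The reaction-function slope is 0.4, so a 10-unit rise in P_{IronWorks} moves P_{FlexHub} by 0.4 × 10 = 4. FlexHub's best response rises — the actions are strategic complements.

4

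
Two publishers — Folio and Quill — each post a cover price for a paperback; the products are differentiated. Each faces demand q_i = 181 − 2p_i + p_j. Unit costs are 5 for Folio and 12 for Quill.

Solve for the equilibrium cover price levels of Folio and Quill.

Folio's profit: π = (p_{Folio} − 5)(181 − 2p_{Folio} + p_{Quill}).
∂π/∂p_{Folio} = 191 − 4p_{Folio} + p_{Quill} = 0 ⇒ p_{Folio} = 47.75 + 0.25p_{Quill}.
Similarly p_{Quill} = 51.25 + 0.25p_{Folio}.
Plugging p_{Quill} into Folio's best response: p_{Folio} = 47.75 + 0.25(51.25 + 0.25p_{Folio}) ⇒ 0.9375p_{Folio} = 60.5625, so p_{Folio} = 64.6.
Then p_{Quill} = 51.25 + 0.25·64.6 = 67.4.

64.6, 67.4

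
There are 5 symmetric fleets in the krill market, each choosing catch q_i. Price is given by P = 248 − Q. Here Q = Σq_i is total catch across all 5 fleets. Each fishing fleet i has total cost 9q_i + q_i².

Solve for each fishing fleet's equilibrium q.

29.875

A representative fishing fleet's profit is π_i = q_i(248 − Q) − 9q_i − q_i², with Q = q_i + Σ_{j≠i} q_j.
First-order condition: 239 − 4q_i − Σ_{j≠i} q_j = 0.
In a symmetric equilibrium every fishing fleet chooses the same q, so Σ_{j≠i} q_j = 4q. The condition becomes 239 − 8q = 0, giving q = 239/8 = 29.875.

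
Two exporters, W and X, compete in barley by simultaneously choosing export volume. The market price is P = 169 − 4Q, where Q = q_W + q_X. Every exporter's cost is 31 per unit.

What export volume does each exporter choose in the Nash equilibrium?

11.5

Exporter W's profit: π = q_W(169 − 4(q_W + q_X)) − 31q_W.
∂π/∂q_W = 138 − 8q_W − 4q_X = 0, so q_W = 17.25 − 0.5q_X.
The game is symmetric, so in equilibrium q_X = q_W: the reaction function gives 1.5q_W = 17.25, hence q_W = 11.5.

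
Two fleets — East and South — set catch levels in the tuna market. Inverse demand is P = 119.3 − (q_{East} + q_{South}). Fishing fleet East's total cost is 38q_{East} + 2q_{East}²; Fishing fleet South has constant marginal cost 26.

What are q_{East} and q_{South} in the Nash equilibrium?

Fishing fleet East's profit: π = q_{East}(119.3 − (q_{East} + q_{South})) − 38q_{East} − 2q_{East}².
∂π/∂q_{East} = 81.3 − 6q_{East} − q_{South} = 0, so q_{East} = 13.55 − (1/6)q_{South}.
For South: ∂π/∂q_{South} = 93.3 − 2q_{South} − q_{East} = 0 ⇒ q_{South} = 46.65 − 0.5q_{East}.
Plugging q_{South} into East's best response: q_{East} = 13.55 − (1/6)(46.65 − 0.5q_{East}) ⇒ (11/12)q_{East} = 5.775, so q_{East} = 6.3.
Then q_{South} = 46.65 − 0.5·6.3 = 43.5.

6.3, 43.5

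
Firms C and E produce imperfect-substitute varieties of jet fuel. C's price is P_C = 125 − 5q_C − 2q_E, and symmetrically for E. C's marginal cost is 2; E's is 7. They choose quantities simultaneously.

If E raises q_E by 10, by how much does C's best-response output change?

Firm C's profit: π = q_C(125 − 5q_C − 2q_E) − 2q_C.
∂π/∂q_C = 123 − 10q_C − 2q_E = 0 ⇒ q_C = 12.3 − 0.2q_E.
The reaction-function slope is −0.2, so a 10-unit rise in q_E moves q_C by −0.2 × 10 = −2. C's best response falls — the actions are strategic substitutes.

-2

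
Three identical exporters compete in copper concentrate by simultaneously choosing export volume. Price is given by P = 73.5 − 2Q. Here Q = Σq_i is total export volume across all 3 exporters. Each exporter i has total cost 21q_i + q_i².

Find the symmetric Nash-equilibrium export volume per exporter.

A representative exporter's profit is π_i = q_i(73.5 − 2Q) − 21q_i − q_i², with Q = q_i + Σ_{j≠i} q_j.
First-order condition: 52.5 − 6q_i − 2Σ_{j≠i} q_j = 0.
In a symmetric equilibrium every exporter chooses the same q, so Σ_{j≠i} q_j = 2q. The condition becomes 52.5 − 10q = 0, giving q = 52.5/10 = 5.25.

5.25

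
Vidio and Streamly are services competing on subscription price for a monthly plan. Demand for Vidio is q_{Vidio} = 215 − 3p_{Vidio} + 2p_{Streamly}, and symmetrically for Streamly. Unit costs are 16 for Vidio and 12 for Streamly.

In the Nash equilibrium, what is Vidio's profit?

Vidio's profit: π = (p_{Vidio} − 16)(215 − 3p_{Vidio} + 2p_{Streamly}).
∂π/∂p_{Vidio} = 263 − 6p_{Vidio} + 2p_{Streamly} = 0 ⇒ p_{Vidio} = 263/6 + (1/3)p_{Streamly}.
Similarly p_{Streamly} = 251/6 + (1/3)p_{Vidio}.
Plugging p_{Streamly} into Vidio's best response: p_{Vidio} = 263/6 + (1/3)(251/6 + (1/3)p_{Vidio}) ⇒ (8/9)p_{Vidio} = 520/9, so p_{Vidio} = 65.
Then p_{Streamly} = 251/6 + (1/3)·65 = 63.5.
q_{Vidio} = 215 − 3·65 + 2·63.5 = 147.
Profit = (65 − 16)·147 = 7203.

7203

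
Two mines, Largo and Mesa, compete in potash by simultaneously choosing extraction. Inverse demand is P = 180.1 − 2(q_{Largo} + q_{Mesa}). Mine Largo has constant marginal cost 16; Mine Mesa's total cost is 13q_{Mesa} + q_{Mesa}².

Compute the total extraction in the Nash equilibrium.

Mine Largo's profit: π = q_{Largo}(180.1 − 2(q_{Largo} + q_{Mesa})) − 16q_{Largo}.
∂π/∂q_{Largo} = 164.1 − 4q_{Largo} − 2q_{Mesa} = 0, so q_{Largo} = 41.025 − 0.5q_{Mesa}.
For Mesa: ∂π/∂q_{Mesa} = 167.1 − 6q_{Mesa} − 2q_{Largo} = 0 ⇒ q_{Mesa} = 27.85 − (1/3)q_{Largo}.
Plugging q_{Mesa} into Largo's best response: q_{Largo} = 41.025 − 0.5(27.85 − (1/3)q_{Largo}) ⇒ (5/6)q_{Largo} = 27.1, so q_{Largo} = 32.52.
Then q_{Mesa} = 27.85 − (1/3)·32.52 = 17.01.
Total extraction: 32.52 + 17.01 = 49.53.

49.53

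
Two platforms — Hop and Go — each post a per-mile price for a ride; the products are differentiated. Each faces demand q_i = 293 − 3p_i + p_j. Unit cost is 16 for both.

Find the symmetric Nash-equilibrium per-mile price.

68.2

Hop's profit: π = (p_{Hop} − 16)(293 − 3p_{Hop} + p_{Go}).
∂π/∂p_{Hop} = 341 − 6p_{Hop} + p_{Go} = 0 ⇒ p_{Hop} = 341/6 + (1/6)p_{Go}.
The game is symmetric, so in equilibrium p_{Go} = p_{Hop}: the reaction function gives (5/6)p_{Hop} = 341/6, hence p_{Hop} = 68.2.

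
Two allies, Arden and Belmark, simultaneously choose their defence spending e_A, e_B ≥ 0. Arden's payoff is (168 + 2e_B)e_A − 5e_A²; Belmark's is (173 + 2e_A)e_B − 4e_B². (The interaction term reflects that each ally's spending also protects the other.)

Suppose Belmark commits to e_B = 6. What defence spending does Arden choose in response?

18

Expanding Arden's payoff: 168e_A + 2e_Be_A − 5e_A².
∂π/∂e_A = 168 + 2e_B − 10e_A = 0, so e_A = 16.8 + 0.2e_B.
At e_B = 6: e_A = 16.8 + 0.2·6 = 18.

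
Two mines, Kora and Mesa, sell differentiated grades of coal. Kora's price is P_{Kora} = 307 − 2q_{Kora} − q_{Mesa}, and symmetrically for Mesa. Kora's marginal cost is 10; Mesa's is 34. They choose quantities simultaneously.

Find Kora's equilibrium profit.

Mine Kora's profit: π = q_{Kora}(307 − 2q_{Kora} − q_{Mesa}) − 10q_{Kora}.
∂π/∂q_{Kora} = 297 − 4q_{Kora} − q_{Mesa} = 0 ⇒ q_{Kora} = 74.25 − 0.25q_{Mesa}.
Similarly q_{Mesa} = 68.25 − 0.25q_{Kora}.
Substituting the second reaction function into the first: q_{Kora} = 74.25 − 0.25(68.25 − 0.25q_{Kora}), which gives 0.9375q_{Kora} = 57.1875 ⇒ q_{Kora} = 61.
Then q_{Mesa} = 68.25 − 0.25·61 = 53.
P_{Kora} = 307 − 2·61 − 53 = 132.
Profit = (132 − 10)·61 = 7442.

7442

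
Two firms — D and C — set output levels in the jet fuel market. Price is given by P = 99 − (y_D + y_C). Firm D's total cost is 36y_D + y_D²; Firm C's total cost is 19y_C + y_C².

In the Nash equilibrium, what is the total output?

28.6

Firm D's profit: π = y_D(99 − (y_D + y_C)) − 36y_D − y_D².
∂π/∂y_D = 63 − 4y_D − y_C = 0, so y_D = 15.75 − 0.25y_C.
By the same steps for C: y_C = 20 − 0.25y_D.
Substituting the second reaction function into the first: y_D = 15.75 − 0.25(20 − 0.25y_D), which gives 0.9375y_D = 10.75 ⇒ y_D = 172/15.
Then y_C = 20 − 0.25·(172/15) = 257/15.
Total output: 172/15 + 257/15 = 28.6.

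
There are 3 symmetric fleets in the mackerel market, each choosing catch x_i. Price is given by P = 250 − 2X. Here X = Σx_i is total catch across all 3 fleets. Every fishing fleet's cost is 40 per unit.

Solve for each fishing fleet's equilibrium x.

A representative fishing fleet's profit is π_i = x_i(250 − 2X) − 40x_i, with X = x_i + Σ_{j≠i} x_j.
First-order condition: 210 − 4x_i − 2Σ_{j≠i} x_j = 0.
Imposing symmetry (x_j = x for all j) turns Σ_{j≠i} x_j into 2x, so 210 = 8x and x = 26.25.

26.25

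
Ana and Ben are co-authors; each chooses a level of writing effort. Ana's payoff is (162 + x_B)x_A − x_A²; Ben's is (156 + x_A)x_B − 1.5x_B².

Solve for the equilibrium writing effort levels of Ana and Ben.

Expanding Ana's payoff: 162x_A + x_Bx_A − x_A².
∂π/∂x_A = 162 + x_B − 2x_A = 0, so x_A = 81 + 0.5x_B.
Likewise for Ben: x_B = 52 + (1/3)x_A.
Solving the two reaction functions simultaneously: (1 − (0.5)(1/3))x_A = 81 + 0.5·52, so (5/6)x_A = 107 and x_A = 128.4.
Then x_B = 52 + (1/3)·128.4 = 94.8.

128.4, 94.8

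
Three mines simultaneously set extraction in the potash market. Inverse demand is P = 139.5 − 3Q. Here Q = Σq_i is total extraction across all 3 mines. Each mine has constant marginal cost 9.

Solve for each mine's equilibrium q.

A representative mine's profit is π_i = q_i(139.5 − 3Q) − 9q_i, with Q = q_i + Σ_{j≠i} q_j.
First-order condition: 130.5 − 6q_i − 3Σ_{j≠i} q_j = 0.
With identical mines, set every q_j = q: then 130.5 − 6q − 6q = 0, i.e. q = 130.5/12 = 10.875.

10.875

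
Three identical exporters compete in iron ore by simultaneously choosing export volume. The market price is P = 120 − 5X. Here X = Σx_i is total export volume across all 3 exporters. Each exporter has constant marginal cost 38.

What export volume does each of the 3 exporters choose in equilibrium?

A representative exporter's profit is π_i = x_i(120 − 5X) − 38x_i, with X = x_i + Σ_{j≠i} x_j.
First-order condition: 82 − 10x_i − 5Σ_{j≠i} x_j = 0.
With identical exporters, set every x_j = x: then 82 − 10x − 10x = 0, i.e. x = 82/20 = 4.1.

4.1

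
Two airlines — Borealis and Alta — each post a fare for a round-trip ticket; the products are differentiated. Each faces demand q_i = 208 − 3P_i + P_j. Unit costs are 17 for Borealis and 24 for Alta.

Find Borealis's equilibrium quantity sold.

Borealis's profit: π = (P_{Borealis} − 17)(208 − 3P_{Borealis} + P_{Alta}).
∂π/∂P_{Borealis} = 259 − 6P_{Borealis} + P_{Alta} = 0 ⇒ P_{Borealis} = 259/6 + (1/6)P_{Alta}.
Similarly P_{Alta} = 140/3 + (1/6)P_{Borealis}.
Solving the two reaction functions simultaneously: (1 − (1/6)(1/6))P_{Borealis} = 259/6 + (1/6)·(140/3), so (35/36)P_{Borealis} = 917/18 and P_{Borealis} = 52.4.
Then P_{Alta} = 140/3 + (1/6)·52.4 = 55.4.
q_{Borealis} = 208 − 3·52.4 + 55.4 = 106.2.

106.2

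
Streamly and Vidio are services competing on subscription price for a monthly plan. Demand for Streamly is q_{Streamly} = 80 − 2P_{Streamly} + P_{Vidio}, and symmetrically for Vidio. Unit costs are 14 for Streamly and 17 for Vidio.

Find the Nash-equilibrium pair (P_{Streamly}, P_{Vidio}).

Streamly's profit: π = (P_{Streamly} − 14)(80 − 2P_{Streamly} + P_{Vidio}).
∂π/∂P_{Streamly} = 108 − 4P_{Streamly} + P_{Vidio} = 0 ⇒ P_{Streamly} = 27 + 0.25P_{Vidio}.
Similarly P_{Vidio} = 28.5 + 0.25P_{Streamly}.
Plugging P_{Vidio} into Streamly's best response: P_{Streamly} = 27 + 0.25(28.5 + 0.25P_{Streamly}) ⇒ 0.9375P_{Streamly} = 34.125, so P_{Streamly} = 36.4.
Then P_{Vidio} = 28.5 + 0.25·36.4 = 37.6.

36.4, 37.6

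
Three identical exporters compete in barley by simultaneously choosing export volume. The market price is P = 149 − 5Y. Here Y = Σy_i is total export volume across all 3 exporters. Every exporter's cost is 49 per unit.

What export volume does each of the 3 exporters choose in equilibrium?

5

A representative exporter's profit is π_i = y_i(149 − 5Y) − 49y_i, with Y = y_i + Σ_{j≠i} y_j.
First-order condition: 100 − 10y_i − 5Σ_{j≠i} y_j = 0.
In a symmetric equilibrium every exporter chooses the same y, so Σ_{j≠i} y_j = 2y. The condition becomes 100 − 20y = 0, giving y = 100/20 = 5.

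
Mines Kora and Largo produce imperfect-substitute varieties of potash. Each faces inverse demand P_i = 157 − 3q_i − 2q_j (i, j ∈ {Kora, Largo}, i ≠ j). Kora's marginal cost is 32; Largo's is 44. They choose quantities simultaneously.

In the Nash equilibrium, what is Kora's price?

Mine Kora's profit: π = q_{Kora}(157 − 3q_{Kora} − 2q_{Largo}) − 32q_{Kora}.
∂π/∂q_{Kora} = 125 − 6q_{Kora} − 2q_{Largo} = 0 ⇒ q_{Kora} = 125/6 − (1/3)q_{Largo}.
Similarly q_{Largo} = 113/6 − (1/3)q_{Kora}.
Substituting the second reaction function into the first: q_{Kora} = 125/6 − (1/3)(113/6 − (1/3)q_{Kora}), which gives (8/9)q_{Kora} = 131/9 ⇒ q_{Kora} = 16.375.
Then q_{Largo} = 113/6 − (1/3)·16.375 = 13.375.
P_{Kora} = 157 − 3·16.375 − 2·13.375 = 81.125.

81.125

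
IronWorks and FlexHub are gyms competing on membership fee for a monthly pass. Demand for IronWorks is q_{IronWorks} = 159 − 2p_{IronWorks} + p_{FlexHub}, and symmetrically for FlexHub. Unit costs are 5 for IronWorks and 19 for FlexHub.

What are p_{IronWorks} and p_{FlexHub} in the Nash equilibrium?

58.2, 63.8

IronWorks's profit: π = (p_{IronWorks} − 5)(159 − 2p_{IronWorks} + p_{FlexHub}).
∂π/∂p_{IronWorks} = 169 − 4p_{IronWorks} + p_{FlexHub} = 0 ⇒ p_{IronWorks} = 42.25 + 0.25p_{FlexHub}.
Similarly p_{FlexHub} = 49.25 + 0.25p_{IronWorks}.
Plugging p_{FlexHub} into IronWorks's best response: p_{IronWorks} = 42.25 + 0.25(49.25 + 0.25p_{IronWorks}) ⇒ 0.9375p_{IronWorks} = 54.5625, so p_{IronWorks} = 58.2.
Then p_{FlexHub} = 49.25 + 0.25·58.2 = 63.8.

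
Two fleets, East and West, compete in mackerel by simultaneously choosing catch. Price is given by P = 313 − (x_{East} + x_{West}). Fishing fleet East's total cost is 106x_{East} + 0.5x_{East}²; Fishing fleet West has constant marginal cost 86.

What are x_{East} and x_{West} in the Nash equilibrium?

37.4, 94.8

Fishing fleet East's profit: π = x_{East}(313 − (x_{East} + x_{West})) − 106x_{East} − 0.5x_{East}².
∂π/∂x_{East} = 207 − 3x_{East} − x_{West} = 0, so x_{East} = 69 − (1/3)x_{West}.
For West: ∂π/∂x_{West} = 227 − 2x_{West} − x_{East} = 0 ⇒ x_{West} = 113.5 − 0.5x_{East}.
Substituting the second reaction function into the first: x_{East} = 69 − (1/3)(113.5 − 0.5x_{East}), which gives (5/6)x_{East} = 187/6 ⇒ x_{East} = 37.4.
Then x_{West} = 113.5 − 0.5·37.4 = 94.8.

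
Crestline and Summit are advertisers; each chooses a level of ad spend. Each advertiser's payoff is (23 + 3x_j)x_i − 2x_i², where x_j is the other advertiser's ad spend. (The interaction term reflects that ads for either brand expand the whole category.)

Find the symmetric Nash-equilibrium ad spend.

Crestline's payoff is (23 + 3x_S)x_C − 2x_C².
∂π/∂x_C = 23 + 3x_S − 4x_C = 0, so x_C = 5.75 + 0.75x_S.
The game is symmetric, so in equilibrium x_S = x_C: the reaction function gives 0.25x_C = 5.75, hence x_C = 23.

23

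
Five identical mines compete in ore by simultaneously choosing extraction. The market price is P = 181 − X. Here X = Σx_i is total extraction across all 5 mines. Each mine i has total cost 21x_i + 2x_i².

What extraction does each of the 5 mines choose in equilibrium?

A representative mine's profit is π_i = x_i(181 − X) − 21x_i − 2x_i², with X = x_i + Σ_{j≠i} x_j.
First-order condition: 160 − 6x_i − Σ_{j≠i} x_j = 0.
With identical mines, set every x_j = x: then 160 − 6x − 4x = 0, i.e. x = 160/10 = 16.

16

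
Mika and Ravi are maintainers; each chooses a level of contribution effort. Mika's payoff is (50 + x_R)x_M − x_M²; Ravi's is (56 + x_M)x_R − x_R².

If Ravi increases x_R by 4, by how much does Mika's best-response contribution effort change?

2

Expanding Mika's payoff: 50x_M + x_Rx_M − x_M².
∂π/∂x_M = 50 + x_R − 2x_M = 0, so x_M = 25 + 0.5x_R.
The reaction-function slope is 0.5, so a 4-unit rise in x_R moves x_M by 0.5 × 4 = 2. Mika's best response rises — the actions are strategic complements.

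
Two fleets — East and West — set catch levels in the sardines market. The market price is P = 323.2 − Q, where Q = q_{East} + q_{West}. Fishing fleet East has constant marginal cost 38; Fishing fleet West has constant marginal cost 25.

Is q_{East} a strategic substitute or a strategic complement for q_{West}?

strategic substitutes

Fishing fleet East's profit: π = q_{East}(323.2 − (q_{East} + q_{West})) − 38q_{East}.
∂π/∂q_{East} = 285.2 − 2q_{East} − q_{West} = 0, so q_{East} = 142.6 − 0.5q_{West}.
The best-response slope dq_{East}/dq_{West} = −0.5 < 0: the reaction function is downward-sloping, so the choices are strategic substitutes.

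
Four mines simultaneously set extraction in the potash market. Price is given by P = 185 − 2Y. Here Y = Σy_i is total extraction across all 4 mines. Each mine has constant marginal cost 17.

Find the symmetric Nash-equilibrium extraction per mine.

A representative mine's profit is π_i = y_i(185 − 2Y) − 17y_i, with Y = y_i + Σ_{j≠i} y_j.
First-order condition: 168 − 4y_i − 2Σ_{j≠i} y_j = 0.
Imposing symmetry (y_j = y for all j) turns Σ_{j≠i} y_j into 3y, so 168 = 10y and y = 16.8.

16.8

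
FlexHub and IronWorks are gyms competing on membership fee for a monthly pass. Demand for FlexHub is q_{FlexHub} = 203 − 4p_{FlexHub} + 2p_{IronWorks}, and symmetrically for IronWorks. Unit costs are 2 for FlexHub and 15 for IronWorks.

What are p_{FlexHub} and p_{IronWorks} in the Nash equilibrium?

FlexHub's profit: π = (p_{FlexHub} − 2)(203 − 4p_{FlexHub} + 2p_{IronWorks}).
∂π/∂p_{FlexHub} = 211 − 8p_{FlexHub} + 2p_{IronWorks} = 0 ⇒ p_{FlexHub} = 26.375 + 0.25p_{IronWorks}.
Similarly p_{IronWorks} = 32.875 + 0.25p_{FlexHub}.
Substituting the second reaction function into the first: p_{FlexHub} = 26.375 + 0.25(32.875 + 0.25p_{FlexHub}), which gives 0.9375p_{FlexHub} = 1107/32 ⇒ p_{FlexHub} = 36.9.
Then p_{IronWorks} = 32.875 + 0.25·36.9 = 42.1.

36.9, 42.1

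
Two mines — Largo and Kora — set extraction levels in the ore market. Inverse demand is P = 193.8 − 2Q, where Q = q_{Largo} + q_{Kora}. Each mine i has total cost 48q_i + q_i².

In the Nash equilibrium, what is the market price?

Mine Largo's profit: π = q_{Largo}(193.8 − 2(q_{Largo} + q_{Kora})) − 48q_{Largo} − q_{Largo}².
∂π/∂q_{Largo} = 145.8 − 6q_{Largo} − 2q_{Kora} = 0, so q_{Largo} = 24.3 − (1/3)q_{Kora}.
The game is symmetric, so in equilibrium q_{Kora} = q_{Largo}: the reaction function gives (4/3)q_{Largo} = 24.3, hence q_{Largo} = 18.225.
Equilibrium price: P = 193.8 − 2·36.45 = 120.9.

120.9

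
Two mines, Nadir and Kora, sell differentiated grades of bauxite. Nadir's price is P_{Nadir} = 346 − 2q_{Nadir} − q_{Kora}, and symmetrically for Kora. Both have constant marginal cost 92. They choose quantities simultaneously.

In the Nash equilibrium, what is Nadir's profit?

5161.28

Mine Nadir's profit: π = q_{Nadir}(346 − 2q_{Nadir} − q_{Kora}) − 92q_{Nadir}.
∂π/∂q_{Nadir} = 254 − 4q_{Nadir} − q_{Kora} = 0 ⇒ q_{Nadir} = 63.5 − 0.25q_{Kora}.
By symmetry q_{Kora} = q_{Nadir}; substituting into the reaction function, 1.25q_{Nadir} = 63.5 and q_{Nadir} = 50.8.
P_{Nadir} = 346 − 2·50.8 − 50.8 = 193.6.
Profit = (193.6 − 92)·50.8 = 5161.28.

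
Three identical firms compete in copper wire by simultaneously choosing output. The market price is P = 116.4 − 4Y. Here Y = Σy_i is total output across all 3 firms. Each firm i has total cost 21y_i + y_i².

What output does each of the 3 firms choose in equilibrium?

A representative firm's profit is π_i = y_i(116.4 − 4Y) − 21y_i − y_i², with Y = y_i + Σ_{j≠i} y_j.
First-order condition: 95.4 − 10y_i − 4Σ_{j≠i} y_j = 0.
Imposing symmetry (y_j = y for all j) turns Σ_{j≠i} y_j into 2y, so 95.4 = 18y and y = 5.3.

5.3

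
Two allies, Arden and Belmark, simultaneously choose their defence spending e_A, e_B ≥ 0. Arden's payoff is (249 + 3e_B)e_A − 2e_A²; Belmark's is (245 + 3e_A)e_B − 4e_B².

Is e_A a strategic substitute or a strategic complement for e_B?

Expanding Arden's payoff: 249e_A + 3e_Be_A − 2e_A².
∂π/∂e_A = 249 + 3e_B − 4e_A = 0, so e_A = 62.25 + 0.75e_B.
The best-response slope de_A/de_B = 0.75 > 0: the reaction function is upward-sloping, so the choices are strategic complements.

strategic complements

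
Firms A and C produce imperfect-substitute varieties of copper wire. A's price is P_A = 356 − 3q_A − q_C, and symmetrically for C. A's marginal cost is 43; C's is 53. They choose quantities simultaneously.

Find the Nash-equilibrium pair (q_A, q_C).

45, 43

Firm A's profit: π = q_A(356 − 3q_A − q_C) − 43q_A.
∂π/∂q_A = 313 − 6q_A − q_C = 0 ⇒ q_A = 313/6 − (1/6)q_C.
Similarly q_C = 50.5 − (1/6)q_A.
Substituting the second reaction function into the first: q_A = 313/6 − (1/6)(50.5 − (1/6)q_A), which gives (35/36)q_A = 43.75 ⇒ q_A = 45.
Then q_C = 50.5 − (1/6)·45 = 43.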